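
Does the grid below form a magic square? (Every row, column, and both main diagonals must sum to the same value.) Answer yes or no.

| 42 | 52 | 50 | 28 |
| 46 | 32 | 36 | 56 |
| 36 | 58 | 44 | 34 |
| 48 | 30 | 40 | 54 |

No — column 3 sums to 170 but row 4 sums to 172.

Row 1: 42 + 52 + 50 + 28 = 172.
Row 2: 46 + 32 + 36 + 56 = 170.
Row 3: 36 + 58 + 44 + 34 = 172.
Row 4: 48 + 30 + 40 + 54 = 172.
Column 1: 42 + 46 + 36 + 48 = 172.
Column 2: 52 + 32 + 58 + 30 = 172.
Column 3: 50 + 36 + 44 + 40 = 170.
Column 4: 28 + 56 + 34 + 54 = 172.
Main diagonal: 42 + 32 + 44 + 54 = 172.
Anti-diagonal: 28 + 36 + 58 + 48 = 170.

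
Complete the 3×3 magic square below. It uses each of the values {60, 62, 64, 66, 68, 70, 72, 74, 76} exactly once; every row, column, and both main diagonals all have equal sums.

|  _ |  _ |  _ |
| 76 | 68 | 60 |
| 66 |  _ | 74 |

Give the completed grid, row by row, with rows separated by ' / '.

62 72 70 / 76 68 60 / 66 64 74

The 9 entries sum to 612, so each line sums to 612/3 = 204.
Row 3 needs 204; the known cells sum to 140, so (3,2) = 64.
From column 1, 204 − (76 + 66) gives (1,1) = 62.
Column 2 needs 204; the known cells sum to 132, so (1,2) = 72.
The remaining cell in column 3 is (1,3) = 204 − 134 = 70.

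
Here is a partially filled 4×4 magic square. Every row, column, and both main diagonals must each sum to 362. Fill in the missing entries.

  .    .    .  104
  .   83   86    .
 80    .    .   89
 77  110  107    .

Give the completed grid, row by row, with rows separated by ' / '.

Row 4: 77 + 110 + 107 + ? = 362, so (4,4) = 68.
Column 4: 104 + 89 + 68 + ? = 362, so (2,4) = 101.
The remaining cell in anti-diagonal is (3,2) = 362 − 267 = 95.
Row 2: 83 + 86 + 101 + ? = 362, so (2,1) = 92.
From row 3, 362 − (80 + 95 + 89) gives (3,3) = 98.
Column 1: 92 + 80 + 77 + ? = 362, so (1,1) = 113.
Column 2 must total 362; the given cells sum to 288, so (1,2) = 74.
Column 3 must total 362; the given cells sum to 291, so (1,3) = 71.

113 74 71 104 / 92 83 86 101 / 80 95 98 89 / 77 110 107 68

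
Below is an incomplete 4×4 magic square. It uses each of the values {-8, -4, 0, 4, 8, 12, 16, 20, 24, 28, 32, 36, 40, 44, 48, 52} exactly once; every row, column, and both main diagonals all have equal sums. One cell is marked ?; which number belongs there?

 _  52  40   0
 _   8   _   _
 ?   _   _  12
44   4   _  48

16

The 16 entries sum to 352, so each line sums to 352/4 = 88.
Row 1 needs 88; the known cells sum to 92, so (1,1) = -4.
Row 4 needs 88; the known cells sum to 96, so (4,3) = -8.
From column 2, 88 − (52 + 8 + 4) gives (3,2) = 24.
The remaining cell in column 4 is (2,4) = 88 − 60 = 28.
From main diagonal, 88 − (-4 + 8 + 48) gives (3,3) = 36.
Anti-diagonal needs 88; the known cells sum to 68, so (2,3) = 20.
The remaining cell in row 2 is (2,1) = 88 − 56 = 32.
Row 3 must total 88; the given cells sum to 72, so (3,1) = 16.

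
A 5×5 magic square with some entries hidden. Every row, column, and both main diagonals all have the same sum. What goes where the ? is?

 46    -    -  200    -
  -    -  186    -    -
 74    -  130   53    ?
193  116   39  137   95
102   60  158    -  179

151

Row 4 is complete and sums to 580; that is the magic constant.
Row 5 must total 580; the given cells sum to 499, so (5,4) = 81.
Column 1: 46 + 74 + 193 + 102 + ? = 580, so (2,1) = 165.
From column 3, 580 − (186 + 130 + 39 + 158) gives (1,3) = 67.
Column 4 must total 580; the given cells sum to 471, so (2,4) = 109.
Using main diagonal: 46 + 130 + 137 + 179 + ? → (2,2) = 580 − 492 = 88.
Anti-diagonal: 109 + 130 + 116 + 102 + ? = 580, so (1,5) = 123.
The remaining cell in row 1 is (1,2) = 580 − 436 = 144.
Row 2: 165 + 88 + 186 + 109 + ? = 580, so (2,5) = 32.
The remaining cell in column 2 is (3,2) = 580 − 408 = 172.
Column 5: 123 + 32 + 95 + 179 + ? = 580, so (3,5) = 151.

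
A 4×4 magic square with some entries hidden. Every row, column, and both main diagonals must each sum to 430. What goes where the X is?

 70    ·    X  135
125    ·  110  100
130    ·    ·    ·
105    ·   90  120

85

Row 2: 125 + 110 + 100 + ? = 430, so (2,2) = 95.
Row 4 must total 430; the given cells sum to 315, so (4,2) = 115.
Column 4 needs 430; the known cells sum to 355, so (3,4) = 75.
Using main diagonal: 70 + 95 + 120 + ? → (3,3) = 430 − 285 = 145.
The remaining cell in anti-diagonal is (3,2) = 430 − 350 = 80.
Using column 2: 95 + 80 + 115 + ? → (1,2) = 430 − 290 = 140.
From column 3, 430 − (110 + 145 + 90) gives (1,3) = 85.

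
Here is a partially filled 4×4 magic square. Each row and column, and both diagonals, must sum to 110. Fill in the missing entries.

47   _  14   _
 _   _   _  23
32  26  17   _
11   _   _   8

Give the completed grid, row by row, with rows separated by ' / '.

47 5 14 44 / 20 38 29 23 / 32 26 17 35 / 11 41 50 8

From row 3, 110 − (32 + 26 + 17) gives (3,4) = 35.
Column 1 needs 110; the known cells sum to 90, so (2,1) = 20.
From column 4, 110 − (23 + 35 + 8) gives (1,4) = 44.
Main diagonal needs 110; the known cells sum to 72, so (2,2) = 38.
Using anti-diagonal: 44 + 26 + 11 + ? → (2,3) = 110 − 81 = 29.
Row 1 needs 110; the known cells sum to 105, so (1,2) = 5.
Column 2 must total 110; the given cells sum to 69, so (4,2) = 41.
Using column 3: 14 + 29 + 17 + ? → (4,3) = 110 − 60 = 50.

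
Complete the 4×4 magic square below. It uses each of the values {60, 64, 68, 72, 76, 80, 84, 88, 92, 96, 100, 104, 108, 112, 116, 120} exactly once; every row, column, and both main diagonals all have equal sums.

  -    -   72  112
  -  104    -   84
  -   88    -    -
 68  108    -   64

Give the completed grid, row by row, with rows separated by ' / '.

The 16 entries sum to 1440, so each line sums to 1440/4 = 360.
From row 4, 360 − (68 + 108 + 64) gives (4,3) = 120.
The remaining cell in column 2 is (1,2) = 360 − 300 = 60.
Column 4 needs 360; the known cells sum to 260, so (3,4) = 100.
Anti-diagonal must total 360; the given cells sum to 268, so (2,3) = 92.
From row 1, 360 − (60 + 72 + 112) gives (1,1) = 116.
Using row 2: 104 + 92 + 84 + ? → (2,1) = 360 − 280 = 80.
Column 1 needs 360; the known cells sum to 264, so (3,1) = 96.
Using column 3: 72 + 92 + 120 + ? → (3,3) = 360 − 284 = 76.

116 60 72 112 / 80 104 92 84 / 96 88 76 100 / 68 108 120 64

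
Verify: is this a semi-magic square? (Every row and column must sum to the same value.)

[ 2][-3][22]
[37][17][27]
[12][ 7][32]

No — column 1 sums to 51 but column 2 sums to 21.

Row 1: 2 + (-3) + 22 = 21.
Row 2: 37 + 17 + 27 = 81.
Row 3: 12 + 7 + 32 = 51.
Column 1: 2 + 37 + 12 = 51.
Column 2: -3 + 17 + 7 = 21.
Column 3: 22 + 27 + 32 = 81.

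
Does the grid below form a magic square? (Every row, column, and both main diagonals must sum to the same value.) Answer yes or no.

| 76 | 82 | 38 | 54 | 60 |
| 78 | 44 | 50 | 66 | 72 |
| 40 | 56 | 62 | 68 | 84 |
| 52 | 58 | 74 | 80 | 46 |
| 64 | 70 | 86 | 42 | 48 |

Row 1: 76 + 82 + 38 + 54 + 60 = 310.
Row 2: 78 + 44 + 50 + 66 + 72 = 310.
Row 3: 40 + 56 + 62 + 68 + 84 = 310.
Row 4: 52 + 58 + 74 + 80 + 46 = 310.
Row 5: 64 + 70 + 86 + 42 + 48 = 310.
Column 1: 76 + 78 + 40 + 52 + 64 = 310.
Column 2: 82 + 44 + 56 + 58 + 70 = 310.
Column 3: 38 + 50 + 62 + 74 + 86 = 310.
Column 4: 54 + 66 + 68 + 80 + 42 = 310.
Column 5: 60 + 72 + 84 + 46 + 48 = 310.
Main diagonal: 76 + 44 + 62 + 80 + 48 = 310.
Anti-diagonal: 60 + 66 + 62 + 58 + 64 = 310.
All lines sum to 310.

Yes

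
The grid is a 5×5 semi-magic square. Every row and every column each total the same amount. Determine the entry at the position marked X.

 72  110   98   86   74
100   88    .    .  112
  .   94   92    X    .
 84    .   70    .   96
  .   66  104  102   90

Row 1 is complete and sums to 440; that is the magic constant.
Row 5 must total 440; the given cells sum to 362, so (5,1) = 78.
Column 1: 72 + 100 + 84 + 78 + ? = 440, so (3,1) = 106.
From column 2, 440 − (110 + 88 + 94 + 66) gives (4,2) = 82.
Column 3 needs 440; the known cells sum to 364, so (2,3) = 76.
The remaining cell in column 5 is (3,5) = 440 − 372 = 68.
Row 2 needs 440; the known cells sum to 376, so (2,4) = 64.
Row 3: 106 + 94 + 92 + 68 + ? = 440, so (3,4) = 80.

80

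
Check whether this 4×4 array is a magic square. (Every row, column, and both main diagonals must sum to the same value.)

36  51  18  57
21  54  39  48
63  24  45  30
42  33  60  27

Row 1: 36 + 51 + 18 + 57 = 162.
Row 2: 21 + 54 + 39 + 48 = 162.
Row 3: 63 + 24 + 45 + 30 = 162.
Row 4: 42 + 33 + 60 + 27 = 162.
Column 1: 36 + 21 + 63 + 42 = 162.
Column 2: 51 + 54 + 24 + 33 = 162.
Column 3: 18 + 39 + 45 + 60 = 162.
Column 4: 57 + 48 + 30 + 27 = 162.
Main diagonal: 36 + 54 + 45 + 27 = 162.
Anti-diagonal: 57 + 39 + 24 + 42 = 162.
All lines sum to 162.

Yes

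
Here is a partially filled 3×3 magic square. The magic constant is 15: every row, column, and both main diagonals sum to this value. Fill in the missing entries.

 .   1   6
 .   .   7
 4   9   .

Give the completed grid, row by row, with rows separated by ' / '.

Using row 1: 1 + 6 + ? → (1,1) = 15 − 7 = 8.
Row 3 needs 15; the known cells sum to 13, so (3,3) = 2.
Column 1 must total 15; the given cells sum to 12, so (2,1) = 3.
From column 2, 15 − (1 + 9) gives (2,2) = 5.

8 1 6 / 3 5 7 / 4 9 2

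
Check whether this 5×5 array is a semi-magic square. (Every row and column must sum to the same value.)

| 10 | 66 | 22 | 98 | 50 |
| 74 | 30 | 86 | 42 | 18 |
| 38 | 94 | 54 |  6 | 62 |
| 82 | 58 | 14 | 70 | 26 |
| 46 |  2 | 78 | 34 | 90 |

Row 1: 10 + 66 + 22 + 98 + 50 = 246.
Row 2: 74 + 30 + 86 + 42 + 18 = 250.
Row 3: 38 + 94 + 54 + 6 + 62 = 254.
Row 4: 82 + 58 + 14 + 70 + 26 = 250.
Row 5: 46 + 2 + 78 + 34 + 90 = 250.
Column 1: 10 + 74 + 38 + 82 + 46 = 250.
Column 2: 66 + 30 + 94 + 58 + 2 = 250.
Column 3: 22 + 86 + 54 + 14 + 78 = 254.
Column 4: 98 + 42 + 6 + 70 + 34 = 250.
Column 5: 50 + 18 + 62 + 26 + 90 = 246.

No — column 4 sums to 250 but column 5 sums to 246.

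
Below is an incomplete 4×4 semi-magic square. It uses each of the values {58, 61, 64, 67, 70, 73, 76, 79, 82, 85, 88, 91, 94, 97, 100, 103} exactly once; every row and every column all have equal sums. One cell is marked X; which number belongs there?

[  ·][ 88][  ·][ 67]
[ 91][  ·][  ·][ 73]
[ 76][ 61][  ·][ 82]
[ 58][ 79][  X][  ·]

The 16 entries sum to 1288, so each line sums to 1288/4 = 322.
From row 3, 322 − (76 + 61 + 82) gives (3,3) = 103.
From column 1, 322 − (91 + 76 + 58) gives (1,1) = 97.
Column 2 must total 322; the given cells sum to 228, so (2,2) = 94.
The remaining cell in column 4 is (4,4) = 322 − 222 = 100.
Row 1 must total 322; the given cells sum to 252, so (1,3) = 70.
Row 2: 91 + 94 + 73 + ? = 322, so (2,3) = 64.
Row 4 must total 322; the given cells sum to 237, so (4,3) = 85.

85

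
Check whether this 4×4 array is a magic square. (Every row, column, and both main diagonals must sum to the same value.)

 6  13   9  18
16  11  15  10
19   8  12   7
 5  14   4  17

Row 1: 6 + 13 + 9 + 18 = 46.
Row 2: 16 + 11 + 15 + 10 = 52.
Row 3: 19 + 8 + 12 + 7 = 46.
Row 4: 5 + 14 + 4 + 17 = 40.
Column 1: 6 + 16 + 19 + 5 = 46.
Column 2: 13 + 11 + 8 + 14 = 46.
Column 3: 9 + 15 + 12 + 4 = 40.
Column 4: 18 + 10 + 7 + 17 = 52.
Main diagonal: 6 + 11 + 12 + 17 = 46.
Anti-diagonal: 18 + 15 + 8 + 5 = 46.

No — column 3 sums to 40 but column 2 sums to 46.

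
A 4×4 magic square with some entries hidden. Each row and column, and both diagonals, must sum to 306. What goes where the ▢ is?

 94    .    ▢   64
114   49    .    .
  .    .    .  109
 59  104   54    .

79

Row 4: 59 + 104 + 54 + ? = 306, so (4,4) = 89.
The remaining cell in column 1 is (3,1) = 306 − 267 = 39.
Column 4 must total 306; the given cells sum to 262, so (2,4) = 44.
Main diagonal: 94 + 49 + 89 + ? = 306, so (3,3) = 74.
Row 2 needs 306; the known cells sum to 207, so (2,3) = 99.
The remaining cell in row 3 is (3,2) = 306 − 222 = 84.
Column 2 needs 306; the known cells sum to 237, so (1,2) = 69.
From column 3, 306 − (99 + 74 + 54) gives (1,3) = 79.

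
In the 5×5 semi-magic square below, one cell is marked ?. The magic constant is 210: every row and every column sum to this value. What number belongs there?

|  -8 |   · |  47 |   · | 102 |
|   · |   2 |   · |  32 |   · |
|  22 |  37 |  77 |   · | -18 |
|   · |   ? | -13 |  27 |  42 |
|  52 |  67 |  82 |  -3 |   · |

97

Row 3 must total 210; the given cells sum to 118, so (3,4) = 92.
From row 5, 210 − (52 + 67 + 82 + (-3)) gives (5,5) = 12.
Column 3 must total 210; the given cells sum to 193, so (2,3) = 17.
From column 4, 210 − (32 + 92 + 27 + (-3)) gives (1,4) = 62.
Using column 5: 102 + (-18) + 42 + 12 + ? → (2,5) = 210 − 138 = 72.
Row 1: -8 + 47 + 62 + 102 + ? = 210, so (1,2) = 7.
The remaining cell in row 2 is (2,1) = 210 − 123 = 87.
Column 1 must total 210; the given cells sum to 153, so (4,1) = 57.
The remaining cell in column 2 is (4,2) = 210 − 113 = 97.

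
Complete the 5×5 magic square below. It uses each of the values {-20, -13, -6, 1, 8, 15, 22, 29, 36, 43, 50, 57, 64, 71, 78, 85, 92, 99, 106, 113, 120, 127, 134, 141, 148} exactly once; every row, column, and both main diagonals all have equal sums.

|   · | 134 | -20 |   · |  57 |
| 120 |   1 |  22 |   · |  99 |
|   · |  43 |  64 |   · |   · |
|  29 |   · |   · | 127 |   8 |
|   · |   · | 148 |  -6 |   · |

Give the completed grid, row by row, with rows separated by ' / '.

The 25 entries sum to 1600, so each line sums to 1600/5 = 320.
From row 2, 320 − (120 + 1 + 22 + 99) gives (2,4) = 78.
Using column 3: -20 + 22 + 64 + 148 + ? → (4,3) = 320 − 214 = 106.
Using row 4: 29 + 106 + 127 + 8 + ? → (4,2) = 320 − 270 = 50.
Column 2 must total 320; the given cells sum to 228, so (5,2) = 92.
Anti-diagonal: 57 + 78 + 64 + 50 + ? = 320, so (5,1) = 71.
Row 5: 71 + 92 + 148 + (-6) + ? = 320, so (5,5) = 15.
Using column 5: 57 + 99 + 8 + 15 + ? → (3,5) = 320 − 179 = 141.
Main diagonal must total 320; the given cells sum to 207, so (1,1) = 113.
Row 1: 113 + 134 + (-20) + 57 + ? = 320, so (1,4) = 36.
Column 1: 113 + 120 + 29 + 71 + ? = 320, so (3,1) = -13.
From column 4, 320 − (36 + 78 + 127 + (-6)) gives (3,4) = 85.

113 134 -20 36 57 / 120 1 22 78 99 / -13 43 64 85 141 / 29 50 106 127 8 / 71 92 148 -6 15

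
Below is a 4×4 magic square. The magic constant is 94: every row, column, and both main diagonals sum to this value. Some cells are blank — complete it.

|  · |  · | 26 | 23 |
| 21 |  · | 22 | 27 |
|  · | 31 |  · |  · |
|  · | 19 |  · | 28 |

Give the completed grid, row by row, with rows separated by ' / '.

25 20 26 23 / 21 24 22 27 / 30 31 17 16 / 18 19 29 28

Row 2: 21 + 22 + 27 + ? = 94, so (2,2) = 24.
Column 2 needs 94; the known cells sum to 74, so (1,2) = 20.
Column 4 must total 94; the given cells sum to 78, so (3,4) = 16.
Using anti-diagonal: 23 + 22 + 31 + ? → (4,1) = 94 − 76 = 18.
Row 1 must total 94; the given cells sum to 69, so (1,1) = 25.
Row 4 must total 94; the given cells sum to 65, so (4,3) = 29.
From column 1, 94 − (25 + 21 + 18) gives (3,1) = 30.
Column 3 must total 94; the given cells sum to 77, so (3,3) = 17.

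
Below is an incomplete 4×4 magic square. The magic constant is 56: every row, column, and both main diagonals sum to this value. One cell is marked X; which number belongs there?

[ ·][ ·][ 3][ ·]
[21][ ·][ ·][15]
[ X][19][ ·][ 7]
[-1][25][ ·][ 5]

13

Row 4 must total 56; the given cells sum to 29, so (4,3) = 27.
Using column 4: 15 + 7 + 5 + ? → (1,4) = 56 − 27 = 29.
Anti-diagonal must total 56; the given cells sum to 47, so (2,3) = 9.
Row 2: 21 + 9 + 15 + ? = 56, so (2,2) = 11.
Column 2 needs 56; the known cells sum to 55, so (1,2) = 1.
The remaining cell in column 3 is (3,3) = 56 − 39 = 17.
Main diagonal must total 56; the given cells sum to 33, so (1,1) = 23.
Row 3 needs 56; the known cells sum to 43, so (3,1) = 13.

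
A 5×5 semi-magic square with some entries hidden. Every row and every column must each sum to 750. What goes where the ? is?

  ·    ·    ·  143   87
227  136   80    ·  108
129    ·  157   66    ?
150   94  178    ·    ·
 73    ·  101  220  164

Row 2 must total 750; the given cells sum to 551, so (2,4) = 199.
The remaining cell in row 5 is (5,2) = 750 − 558 = 192.
The remaining cell in column 1 is (1,1) = 750 − 579 = 171.
Column 3 must total 750; the given cells sum to 516, so (1,3) = 234.
Column 4: 143 + 199 + 66 + 220 + ? = 750, so (4,4) = 122.
Row 1 needs 750; the known cells sum to 635, so (1,2) = 115.
The remaining cell in row 4 is (4,5) = 750 − 544 = 206.
From column 2, 750 − (115 + 136 + 94 + 192) gives (3,2) = 213.
Column 5 must total 750; the given cells sum to 565, so (3,5) = 185.

185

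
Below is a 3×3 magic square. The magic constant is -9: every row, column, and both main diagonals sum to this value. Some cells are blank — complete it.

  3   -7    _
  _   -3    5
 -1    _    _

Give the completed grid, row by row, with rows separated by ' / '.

3 -7 -5 / -11 -3 5 / -1 1 -9

Using row 1: 3 + (-7) + ? → (1,3) = -9 − (-4) = -5.
Row 2: -3 + 5 + ? = -9, so (2,1) = -11.
Using column 2: -7 + (-3) + ? → (3,2) = -9 − (-10) = 1.
Column 3: -5 + 5 + ? = -9, so (3,3) = -9.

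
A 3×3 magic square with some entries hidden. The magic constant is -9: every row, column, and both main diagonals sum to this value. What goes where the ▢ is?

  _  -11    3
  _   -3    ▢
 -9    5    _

The remaining cell in row 1 is (1,1) = -9 − (-8) = -1.
The remaining cell in row 3 is (3,3) = -9 − (-4) = -5.
From column 1, -9 − (-1 + (-9)) gives (2,1) = 1.
Using column 3: 3 + (-5) + ? → (2,3) = -9 − (-2) = -7.

-7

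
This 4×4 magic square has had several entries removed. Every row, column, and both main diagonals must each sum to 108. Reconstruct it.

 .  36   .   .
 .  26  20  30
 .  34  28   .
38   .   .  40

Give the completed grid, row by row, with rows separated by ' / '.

From row 2, 108 − (26 + 20 + 30) gives (2,1) = 32.
From column 2, 108 − (36 + 26 + 34) gives (4,2) = 12.
Using main diagonal: 26 + 28 + 40 + ? → (1,1) = 108 − 94 = 14.
Anti-diagonal needs 108; the known cells sum to 92, so (1,4) = 16.
Row 1 needs 108; the known cells sum to 66, so (1,3) = 42.
Using row 4: 38 + 12 + 40 + ? → (4,3) = 108 − 90 = 18.
From column 1, 108 − (14 + 32 + 38) gives (3,1) = 24.
The remaining cell in column 4 is (3,4) = 108 − 86 = 22.

14 36 42 16 / 32 26 20 30 / 24 34 28 22 / 38 12 18 40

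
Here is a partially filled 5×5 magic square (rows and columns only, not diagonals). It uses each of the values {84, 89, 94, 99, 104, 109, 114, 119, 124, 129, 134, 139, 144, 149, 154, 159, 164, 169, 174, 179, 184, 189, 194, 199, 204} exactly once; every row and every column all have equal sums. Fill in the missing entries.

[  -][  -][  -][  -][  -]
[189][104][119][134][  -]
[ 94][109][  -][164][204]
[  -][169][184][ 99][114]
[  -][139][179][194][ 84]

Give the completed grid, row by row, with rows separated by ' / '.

The 25 entries sum to 3600, so each line sums to 3600/5 = 720.
Row 2 needs 720; the known cells sum to 546, so (2,5) = 174.
From row 3, 720 − (94 + 109 + 164 + 204) gives (3,3) = 149.
The remaining cell in row 4 is (4,1) = 720 − 566 = 154.
Using row 5: 139 + 179 + 194 + 84 + ? → (5,1) = 720 − 596 = 124.
Column 1: 189 + 94 + 154 + 124 + ? = 720, so (1,1) = 159.
Column 2: 104 + 109 + 169 + 139 + ? = 720, so (1,2) = 199.
The remaining cell in column 3 is (1,3) = 720 − 631 = 89.
Using column 4: 134 + 164 + 99 + 194 + ? → (1,4) = 720 − 591 = 129.
Column 5: 174 + 204 + 114 + 84 + ? = 720, so (1,5) = 144.

159 199 89 129 144 / 189 104 119 134 174 / 94 109 149 164 204 / 154 169 184 99 114 / 124 139 179 194 84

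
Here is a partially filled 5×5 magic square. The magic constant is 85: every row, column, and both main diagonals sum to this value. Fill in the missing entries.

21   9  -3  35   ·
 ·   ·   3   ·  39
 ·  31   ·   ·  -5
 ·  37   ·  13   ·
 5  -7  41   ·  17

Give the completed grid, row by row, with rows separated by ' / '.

From row 1, 85 − (21 + 9 + (-3) + 35) gives (1,5) = 23.
From row 5, 85 − (5 + (-7) + 41 + 17) gives (5,4) = 29.
Column 2 needs 85; the known cells sum to 70, so (2,2) = 15.
From column 5, 85 − (23 + 39 + (-5) + 17) gives (4,5) = 11.
Main diagonal needs 85; the known cells sum to 66, so (3,3) = 19.
Anti-diagonal needs 85; the known cells sum to 84, so (2,4) = 1.
Row 2 needs 85; the known cells sum to 58, so (2,1) = 27.
Column 3 needs 85; the known cells sum to 60, so (4,3) = 25.
Column 4 needs 85; the known cells sum to 78, so (3,4) = 7.
From row 3, 85 − (31 + 19 + 7 + (-5)) gives (3,1) = 33.
From row 4, 85 − (37 + 25 + 13 + 11) gives (4,1) = -1.

21 9 -3 35 23 / 27 15 3 1 39 / 33 31 19 7 -5 / -1 37 25 13 11 / 5 -7 41 29 17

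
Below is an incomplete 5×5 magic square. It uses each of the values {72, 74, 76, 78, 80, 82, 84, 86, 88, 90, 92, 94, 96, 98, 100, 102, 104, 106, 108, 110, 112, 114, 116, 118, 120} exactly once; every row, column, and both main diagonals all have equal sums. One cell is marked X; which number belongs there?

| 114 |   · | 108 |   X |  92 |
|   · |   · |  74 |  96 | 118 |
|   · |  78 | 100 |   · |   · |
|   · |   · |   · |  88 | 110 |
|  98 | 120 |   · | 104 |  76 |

The 25 entries sum to 2400, so each line sums to 2400/5 = 480.
Row 5 needs 480; the known cells sum to 398, so (5,3) = 82.
Column 3 needs 480; the known cells sum to 364, so (4,3) = 116.
The remaining cell in column 5 is (3,5) = 480 − 396 = 84.
Main diagonal must total 480; the given cells sum to 378, so (2,2) = 102.
Anti-diagonal: 92 + 96 + 100 + 98 + ? = 480, so (4,2) = 94.
Row 2 must total 480; the given cells sum to 390, so (2,1) = 90.
From row 4, 480 − (94 + 116 + 88 + 110) gives (4,1) = 72.
From column 1, 480 − (114 + 90 + 72 + 98) gives (3,1) = 106.
From column 2, 480 − (102 + 78 + 94 + 120) gives (1,2) = 86.
Using row 1: 114 + 86 + 108 + 92 + ? → (1,4) = 480 − 400 = 80.

80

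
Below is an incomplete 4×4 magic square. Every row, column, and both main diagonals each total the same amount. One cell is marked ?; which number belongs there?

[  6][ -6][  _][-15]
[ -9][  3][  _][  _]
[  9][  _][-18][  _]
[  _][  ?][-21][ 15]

Main diagonal is complete and sums to 6; that is the magic constant.
From row 1, 6 − (6 + (-6) + (-15)) gives (1,3) = 21.
The remaining cell in column 1 is (4,1) = 6 − 6 = 0.
Column 3 needs 6; the known cells sum to -18, so (2,3) = 24.
The remaining cell in anti-diagonal is (3,2) = 6 − 9 = -3.
The remaining cell in row 2 is (2,4) = 6 − 18 = -12.
The remaining cell in row 3 is (3,4) = 6 − (-12) = 18.
Row 4: 0 + (-21) + 15 + ? = 6, so (4,2) = 12.

12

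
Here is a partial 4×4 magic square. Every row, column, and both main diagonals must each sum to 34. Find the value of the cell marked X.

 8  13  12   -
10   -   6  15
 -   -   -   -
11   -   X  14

Row 1 must total 34; the given cells sum to 33, so (1,4) = 1.
Row 2 needs 34; the known cells sum to 31, so (2,2) = 3.
Column 1 must total 34; the given cells sum to 29, so (3,1) = 5.
Column 4 must total 34; the given cells sum to 30, so (3,4) = 4.
Main diagonal: 8 + 3 + 14 + ? = 34, so (3,3) = 9.
Anti-diagonal: 1 + 6 + 11 + ? = 34, so (3,2) = 16.
From column 2, 34 − (13 + 3 + 16) gives (4,2) = 2.
The remaining cell in column 3 is (4,3) = 34 − 27 = 7.

7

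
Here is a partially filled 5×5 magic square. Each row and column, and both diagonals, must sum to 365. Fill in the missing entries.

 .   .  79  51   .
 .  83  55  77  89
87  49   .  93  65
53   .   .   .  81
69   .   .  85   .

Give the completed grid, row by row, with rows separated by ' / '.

95 67 79 51 73 / 61 83 55 77 89 / 87 49 71 93 65 / 53 75 97 59 81 / 69 91 63 85 57

Row 2 needs 365; the known cells sum to 304, so (2,1) = 61.
Using row 3: 87 + 49 + 93 + 65 + ? → (3,3) = 365 − 294 = 71.
The remaining cell in column 1 is (1,1) = 365 − 270 = 95.
Using column 4: 51 + 77 + 93 + 85 + ? → (4,4) = 365 − 306 = 59.
Using main diagonal: 95 + 83 + 71 + 59 + ? → (5,5) = 365 − 308 = 57.
From column 5, 365 − (89 + 65 + 81 + 57) gives (1,5) = 73.
Anti-diagonal must total 365; the given cells sum to 290, so (4,2) = 75.
Row 1: 95 + 79 + 51 + 73 + ? = 365, so (1,2) = 67.
Using row 4: 53 + 75 + 59 + 81 + ? → (4,3) = 365 − 268 = 97.
Using column 2: 67 + 83 + 49 + 75 + ? → (5,2) = 365 − 274 = 91.
The remaining cell in column 3 is (5,3) = 365 − 302 = 63.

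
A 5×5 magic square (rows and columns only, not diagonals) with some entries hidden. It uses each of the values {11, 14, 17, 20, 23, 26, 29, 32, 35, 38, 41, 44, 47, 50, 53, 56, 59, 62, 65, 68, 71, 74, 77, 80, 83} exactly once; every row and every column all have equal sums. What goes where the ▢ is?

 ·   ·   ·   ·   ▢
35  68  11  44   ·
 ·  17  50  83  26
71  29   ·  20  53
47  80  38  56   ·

65

The 25 entries sum to 1175, so each line sums to 1175/5 = 235.
The remaining cell in row 2 is (2,5) = 235 − 158 = 77.
Row 3 needs 235; the known cells sum to 176, so (3,1) = 59.
Using row 4: 71 + 29 + 20 + 53 + ? → (4,3) = 235 − 173 = 62.
Row 5: 47 + 80 + 38 + 56 + ? = 235, so (5,5) = 14.
Column 1 needs 235; the known cells sum to 212, so (1,1) = 23.
From column 2, 235 − (68 + 17 + 29 + 80) gives (1,2) = 41.
Using column 3: 11 + 50 + 62 + 38 + ? → (1,3) = 235 − 161 = 74.
Using column 4: 44 + 83 + 20 + 56 + ? → (1,4) = 235 − 203 = 32.
The remaining cell in column 5 is (1,5) = 235 − 170 = 65.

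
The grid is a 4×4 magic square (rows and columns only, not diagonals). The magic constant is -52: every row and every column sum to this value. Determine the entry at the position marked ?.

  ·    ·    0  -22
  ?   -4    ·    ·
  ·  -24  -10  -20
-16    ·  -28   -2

-26

Row 3 needs -52; the known cells sum to -54, so (3,1) = 2.
Row 4 needs -52; the known cells sum to -46, so (4,2) = -6.
Using column 2: -4 + (-24) + (-6) + ? → (1,2) = -52 − (-34) = -18.
Using column 3: 0 + (-10) + (-28) + ? → (2,3) = -52 − (-38) = -14.
Using column 4: -22 + (-20) + (-2) + ? → (2,4) = -52 − (-44) = -8.
Row 1: -18 + 0 + (-22) + ? = -52, so (1,1) = -12.
Row 2 needs -52; the known cells sum to -26, so (2,1) = -26.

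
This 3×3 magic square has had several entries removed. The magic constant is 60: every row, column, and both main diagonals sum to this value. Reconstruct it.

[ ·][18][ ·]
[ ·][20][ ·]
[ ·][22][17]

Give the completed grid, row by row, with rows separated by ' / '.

The remaining cell in row 3 is (3,1) = 60 − 39 = 21.
Main diagonal needs 60; the known cells sum to 37, so (1,1) = 23.
Anti-diagonal needs 60; the known cells sum to 41, so (1,3) = 19.
Column 1 must total 60; the given cells sum to 44, so (2,1) = 16.
Using column 3: 19 + 17 + ? → (2,3) = 60 − 36 = 24.

23 18 19 / 16 20 24 / 21 22 17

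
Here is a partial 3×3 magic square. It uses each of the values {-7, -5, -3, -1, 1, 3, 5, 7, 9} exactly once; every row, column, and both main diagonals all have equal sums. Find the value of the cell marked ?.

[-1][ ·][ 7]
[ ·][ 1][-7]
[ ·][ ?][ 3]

The 9 entries sum to 9, so each line sums to 9/3 = 3.
Row 1 must total 3; the given cells sum to 6, so (1,2) = -3.
Using row 2: 1 + (-7) + ? → (2,1) = 3 − (-6) = 9.
From column 1, 3 − (-1 + 9) gives (3,1) = -5.
Using column 2: -3 + 1 + ? → (3,2) = 3 − (-2) = 5.

5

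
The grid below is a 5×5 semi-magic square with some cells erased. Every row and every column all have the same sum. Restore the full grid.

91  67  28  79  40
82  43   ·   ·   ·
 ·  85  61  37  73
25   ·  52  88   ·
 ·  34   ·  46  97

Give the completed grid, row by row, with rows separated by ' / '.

91 67 28 79 40 / 82 43 94 55 31 / 49 85 61 37 73 / 25 76 52 88 64 / 58 34 70 46 97

Row 1 is already complete: 91 + 67 + 28 + 79 + 40 = 305, so that is the magic constant.
Row 3 needs 305; the known cells sum to 256, so (3,1) = 49.
The remaining cell in column 1 is (5,1) = 305 − 247 = 58.
Column 2 needs 305; the known cells sum to 229, so (4,2) = 76.
Column 4 must total 305; the given cells sum to 250, so (2,4) = 55.
Row 4 must total 305; the given cells sum to 241, so (4,5) = 64.
Row 5 must total 305; the given cells sum to 235, so (5,3) = 70.
Column 3 must total 305; the given cells sum to 211, so (2,3) = 94.
Column 5 must total 305; the given cells sum to 274, so (2,5) = 31.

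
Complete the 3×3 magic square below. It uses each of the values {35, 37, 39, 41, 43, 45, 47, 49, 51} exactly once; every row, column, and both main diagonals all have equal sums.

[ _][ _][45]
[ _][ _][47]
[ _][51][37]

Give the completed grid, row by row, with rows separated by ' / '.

The 9 entries sum to 387, so each line sums to 387/3 = 129.
Row 3 needs 129; the known cells sum to 88, so (3,1) = 41.
Anti-diagonal must total 129; the given cells sum to 86, so (2,2) = 43.
The remaining cell in row 2 is (2,1) = 129 − 90 = 39.
Column 1: 39 + 41 + ? = 129, so (1,1) = 49.
From column 2, 129 − (43 + 51) gives (1,2) = 35.

49 35 45 / 39 43 47 / 41 51 37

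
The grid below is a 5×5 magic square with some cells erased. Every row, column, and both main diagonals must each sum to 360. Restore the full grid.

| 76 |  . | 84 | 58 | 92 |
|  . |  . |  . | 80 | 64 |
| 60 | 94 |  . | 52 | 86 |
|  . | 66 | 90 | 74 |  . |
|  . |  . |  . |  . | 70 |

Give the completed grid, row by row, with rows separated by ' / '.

76 50 84 58 92 / 88 72 56 80 64 / 60 94 68 52 86 / 82 66 90 74 48 / 54 78 62 96 70

From row 1, 360 − (76 + 84 + 58 + 92) gives (1,2) = 50.
The remaining cell in row 3 is (3,3) = 360 − 292 = 68.
The remaining cell in column 4 is (5,4) = 360 − 264 = 96.
Column 5: 92 + 64 + 86 + 70 + ? = 360, so (4,5) = 48.
Main diagonal must total 360; the given cells sum to 288, so (2,2) = 72.
Using anti-diagonal: 92 + 80 + 68 + 66 + ? → (5,1) = 360 − 306 = 54.
Row 4: 66 + 90 + 74 + 48 + ? = 360, so (4,1) = 82.
Using column 1: 76 + 60 + 82 + 54 + ? → (2,1) = 360 − 272 = 88.
Using column 2: 50 + 72 + 94 + 66 + ? → (5,2) = 360 − 282 = 78.
Row 2 must total 360; the given cells sum to 304, so (2,3) = 56.
From row 5, 360 − (54 + 78 + 96 + 70) gives (5,3) = 62.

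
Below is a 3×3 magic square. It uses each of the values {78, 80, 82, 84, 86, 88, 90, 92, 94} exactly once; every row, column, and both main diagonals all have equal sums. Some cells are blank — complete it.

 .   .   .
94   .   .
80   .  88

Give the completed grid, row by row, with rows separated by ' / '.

84 82 92 / 94 86 78 / 80 90 88

The 9 entries sum to 774, so each line sums to 774/3 = 258.
Row 3: 80 + 88 + ? = 258, so (3,2) = 90.
Column 1: 94 + 80 + ? = 258, so (1,1) = 84.
Main diagonal must total 258; the given cells sum to 172, so (2,2) = 86.
The remaining cell in anti-diagonal is (1,3) = 258 − 166 = 92.
Using row 1: 84 + 92 + ? → (1,2) = 258 − 176 = 82.
Row 2 must total 258; the given cells sum to 180, so (2,3) = 78.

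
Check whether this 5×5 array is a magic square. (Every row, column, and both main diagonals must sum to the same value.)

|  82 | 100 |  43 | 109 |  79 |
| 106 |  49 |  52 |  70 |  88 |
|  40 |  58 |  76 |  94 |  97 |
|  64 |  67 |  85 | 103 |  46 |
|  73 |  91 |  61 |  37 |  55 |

No — column 3 sums to 317 but column 1 sums to 365.

Row 1: 82 + 100 + 43 + 109 + 79 = 413.
Row 2: 106 + 49 + 52 + 70 + 88 = 365.
Row 3: 40 + 58 + 76 + 94 + 97 = 365.
Row 4: 64 + 67 + 85 + 103 + 46 = 365.
Row 5: 73 + 91 + 61 + 37 + 55 = 317.
Column 1: 82 + 106 + 40 + 64 + 73 = 365.
Column 2: 100 + 49 + 58 + 67 + 91 = 365.
Column 3: 43 + 52 + 76 + 85 + 61 = 317.
Column 4: 109 + 70 + 94 + 103 + 37 = 413.
Column 5: 79 + 88 + 97 + 46 + 55 = 365.
Main diagonal: 82 + 49 + 76 + 103 + 55 = 365.
Anti-diagonal: 79 + 70 + 76 + 67 + 73 = 365.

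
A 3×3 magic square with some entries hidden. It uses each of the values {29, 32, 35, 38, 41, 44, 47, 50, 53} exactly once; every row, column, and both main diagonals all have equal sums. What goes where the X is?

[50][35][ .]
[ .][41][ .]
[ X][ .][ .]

44

The 9 entries sum to 369, so each line sums to 369/3 = 123.
From row 1, 123 − (50 + 35) gives (1,3) = 38.
Column 2 must total 123; the given cells sum to 76, so (3,2) = 47.
Using main diagonal: 50 + 41 + ? → (3,3) = 123 − 91 = 32.
Anti-diagonal: 38 + 41 + ? = 123, so (3,1) = 44.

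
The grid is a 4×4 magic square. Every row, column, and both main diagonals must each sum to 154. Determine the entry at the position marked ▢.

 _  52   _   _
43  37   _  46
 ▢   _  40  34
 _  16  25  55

31

The remaining cell in row 2 is (2,3) = 154 − 126 = 28.
Row 4 needs 154; the known cells sum to 96, so (4,1) = 58.
Column 2 needs 154; the known cells sum to 105, so (3,2) = 49.
Column 3: 28 + 40 + 25 + ? = 154, so (1,3) = 61.
Column 4 must total 154; the given cells sum to 135, so (1,4) = 19.
The remaining cell in main diagonal is (1,1) = 154 − 132 = 22.
Row 3: 49 + 40 + 34 + ? = 154, so (3,1) = 31.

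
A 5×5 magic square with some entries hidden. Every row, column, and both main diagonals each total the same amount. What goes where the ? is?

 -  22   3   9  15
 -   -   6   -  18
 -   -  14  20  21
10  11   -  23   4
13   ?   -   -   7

Column 5 is complete and sums to 65; that is the magic constant.
From row 1, 65 − (22 + 3 + 9 + 15) gives (1,1) = 16.
From row 4, 65 − (10 + 11 + 23 + 4) gives (4,3) = 17.
From column 3, 65 − (3 + 6 + 14 + 17) gives (5,3) = 25.
Main diagonal needs 65; the known cells sum to 60, so (2,2) = 5.
From anti-diagonal, 65 − (15 + 14 + 11 + 13) gives (2,4) = 12.
Row 2 must total 65; the given cells sum to 41, so (2,1) = 24.
Column 1 must total 65; the given cells sum to 63, so (3,1) = 2.
Column 4 must total 65; the given cells sum to 64, so (5,4) = 1.
Row 3 needs 65; the known cells sum to 57, so (3,2) = 8.
From row 5, 65 − (13 + 25 + 1 + 7) gives (5,2) = 19.

19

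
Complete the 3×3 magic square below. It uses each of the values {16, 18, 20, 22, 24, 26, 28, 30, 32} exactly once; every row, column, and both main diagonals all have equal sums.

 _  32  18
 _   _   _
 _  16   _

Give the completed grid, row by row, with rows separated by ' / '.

The 9 entries sum to 216, so each line sums to 216/3 = 72.
Row 1 must total 72; the given cells sum to 50, so (1,1) = 22.
Column 2 needs 72; the known cells sum to 48, so (2,2) = 24.
Main diagonal: 22 + 24 + ? = 72, so (3,3) = 26.
Anti-diagonal needs 72; the known cells sum to 42, so (3,1) = 30.
The remaining cell in column 1 is (2,1) = 72 − 52 = 20.
Column 3: 18 + 26 + ? = 72, so (2,3) = 28.

22 32 18 / 20 24 28 / 30 16 26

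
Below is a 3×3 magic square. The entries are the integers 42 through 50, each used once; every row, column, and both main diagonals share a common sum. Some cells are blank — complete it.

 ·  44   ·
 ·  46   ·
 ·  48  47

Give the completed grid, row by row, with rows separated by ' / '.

The entries are 42 through 50, which sum to 414, so each line sums to 414/3 = 138.
Using row 3: 48 + 47 + ? → (3,1) = 138 − 95 = 43.
Using main diagonal: 46 + 47 + ? → (1,1) = 138 − 93 = 45.
Using anti-diagonal: 46 + 43 + ? → (1,3) = 138 − 89 = 49.
Column 1 needs 138; the known cells sum to 88, so (2,1) = 50.
Column 3 must total 138; the given cells sum to 96, so (2,3) = 42.

45 44 49 / 50 46 42 / 43 48 47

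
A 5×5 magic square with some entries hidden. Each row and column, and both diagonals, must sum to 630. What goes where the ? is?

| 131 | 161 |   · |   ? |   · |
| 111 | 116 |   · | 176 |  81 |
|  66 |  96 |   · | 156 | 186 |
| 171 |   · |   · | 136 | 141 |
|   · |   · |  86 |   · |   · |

Row 2 must total 630; the given cells sum to 484, so (2,3) = 146.
Row 3: 66 + 96 + 156 + 186 + ? = 630, so (3,3) = 126.
Column 1 must total 630; the given cells sum to 479, so (5,1) = 151.
Main diagonal must total 630; the given cells sum to 509, so (5,5) = 121.
Column 5: 81 + 186 + 141 + 121 + ? = 630, so (1,5) = 101.
Anti-diagonal: 101 + 176 + 126 + 151 + ? = 630, so (4,2) = 76.
From row 4, 630 − (171 + 76 + 136 + 141) gives (4,3) = 106.
Column 2 must total 630; the given cells sum to 449, so (5,2) = 181.
Column 3: 146 + 126 + 106 + 86 + ? = 630, so (1,3) = 166.
The remaining cell in row 1 is (1,4) = 630 − 559 = 71.

71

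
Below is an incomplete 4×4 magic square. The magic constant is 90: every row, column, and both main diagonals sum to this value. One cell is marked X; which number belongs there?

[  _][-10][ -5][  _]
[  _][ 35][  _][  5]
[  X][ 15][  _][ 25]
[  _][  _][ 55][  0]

From column 2, 90 − (-10 + 35 + 15) gives (4,2) = 50.
The remaining cell in column 4 is (1,4) = 90 − 30 = 60.
From row 1, 90 − (-10 + (-5) + 60) gives (1,1) = 45.
The remaining cell in row 4 is (4,1) = 90 − 105 = -15.
Main diagonal: 45 + 35 + 0 + ? = 90, so (3,3) = 10.
Anti-diagonal: 60 + 15 + (-15) + ? = 90, so (2,3) = 30.
The remaining cell in row 2 is (2,1) = 90 − 70 = 20.
Using row 3: 15 + 10 + 25 + ? → (3,1) = 90 − 50 = 40.

40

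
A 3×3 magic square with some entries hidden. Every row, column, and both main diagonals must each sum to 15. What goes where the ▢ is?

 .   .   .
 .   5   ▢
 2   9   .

3

Using row 3: 2 + 9 + ? → (3,3) = 15 − 11 = 4.
Column 2 must total 15; the given cells sum to 14, so (1,2) = 1.
Using main diagonal: 5 + 4 + ? → (1,1) = 15 − 9 = 6.
Anti-diagonal: 5 + 2 + ? = 15, so (1,3) = 8.
The remaining cell in column 1 is (2,1) = 15 − 8 = 7.
Column 3 needs 15; the known cells sum to 12, so (2,3) = 3.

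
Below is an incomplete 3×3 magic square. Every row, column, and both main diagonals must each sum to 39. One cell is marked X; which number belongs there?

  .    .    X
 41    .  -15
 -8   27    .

Row 2 must total 39; the given cells sum to 26, so (2,2) = 13.
From row 3, 39 − (-8 + 27) gives (3,3) = 20.
Column 1 must total 39; the given cells sum to 33, so (1,1) = 6.
Column 2 needs 39; the known cells sum to 40, so (1,2) = -1.
From column 3, 39 − (-15 + 20) gives (1,3) = 34.

34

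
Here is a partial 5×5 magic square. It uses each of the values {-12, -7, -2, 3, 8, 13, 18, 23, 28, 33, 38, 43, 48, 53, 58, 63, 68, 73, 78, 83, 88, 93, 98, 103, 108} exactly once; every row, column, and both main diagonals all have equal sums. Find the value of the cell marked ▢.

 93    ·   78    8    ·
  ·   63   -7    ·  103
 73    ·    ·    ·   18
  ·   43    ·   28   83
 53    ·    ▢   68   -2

13

The 25 entries sum to 1200, so each line sums to 1200/5 = 240.
The remaining cell in column 5 is (1,5) = 240 − 202 = 38.
The remaining cell in main diagonal is (3,3) = 240 − 182 = 58.
Using anti-diagonal: 38 + 58 + 43 + 53 + ? → (2,4) = 240 − 192 = 48.
Row 1 needs 240; the known cells sum to 217, so (1,2) = 23.
Row 2 needs 240; the known cells sum to 207, so (2,1) = 33.
Column 1: 93 + 33 + 73 + 53 + ? = 240, so (4,1) = -12.
Column 4 needs 240; the known cells sum to 152, so (3,4) = 88.
Row 3 must total 240; the given cells sum to 237, so (3,2) = 3.
Row 4: -12 + 43 + 28 + 83 + ? = 240, so (4,3) = 98.
Column 2: 23 + 63 + 3 + 43 + ? = 240, so (5,2) = 108.
The remaining cell in column 3 is (5,3) = 240 − 227 = 13.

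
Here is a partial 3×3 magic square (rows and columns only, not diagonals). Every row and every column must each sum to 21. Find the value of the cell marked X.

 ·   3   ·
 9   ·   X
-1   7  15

1

The remaining cell in column 1 is (1,1) = 21 − 8 = 13.
Column 2 must total 21; the given cells sum to 10, so (2,2) = 11.
Row 1 needs 21; the known cells sum to 16, so (1,3) = 5.
Row 2: 9 + 11 + ? = 21, so (2,3) = 1.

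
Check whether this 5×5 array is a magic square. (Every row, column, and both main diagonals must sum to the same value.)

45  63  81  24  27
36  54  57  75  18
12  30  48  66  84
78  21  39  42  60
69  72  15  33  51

Yes

Row 1: 45 + 63 + 81 + 24 + 27 = 240.
Row 2: 36 + 54 + 57 + 75 + 18 = 240.
Row 3: 12 + 30 + 48 + 66 + 84 = 240.
Row 4: 78 + 21 + 39 + 42 + 60 = 240.
Row 5: 69 + 72 + 15 + 33 + 51 = 240.
Column 1: 45 + 36 + 12 + 78 + 69 = 240.
Column 2: 63 + 54 + 30 + 21 + 72 = 240.
Column 3: 81 + 57 + 48 + 39 + 15 = 240.
Column 4: 24 + 75 + 66 + 42 + 33 = 240.
Column 5: 27 + 18 + 84 + 60 + 51 = 240.
Main diagonal: 45 + 54 + 48 + 42 + 51 = 240.
Anti-diagonal: 27 + 75 + 48 + 21 + 69 = 240.
All lines sum to 240.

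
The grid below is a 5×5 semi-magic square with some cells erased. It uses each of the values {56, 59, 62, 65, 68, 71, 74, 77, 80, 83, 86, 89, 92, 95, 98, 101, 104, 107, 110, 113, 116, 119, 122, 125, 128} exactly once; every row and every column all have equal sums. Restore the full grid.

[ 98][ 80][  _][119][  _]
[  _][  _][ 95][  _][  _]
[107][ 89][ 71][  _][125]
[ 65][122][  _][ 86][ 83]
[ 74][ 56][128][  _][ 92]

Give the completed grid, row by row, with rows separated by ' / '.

The 25 entries sum to 2300, so each line sums to 2300/5 = 460.
Row 3 must total 460; the given cells sum to 392, so (3,4) = 68.
Row 4: 65 + 122 + 86 + 83 + ? = 460, so (4,3) = 104.
Row 5 needs 460; the known cells sum to 350, so (5,4) = 110.
Column 1 must total 460; the given cells sum to 344, so (2,1) = 116.
From column 2, 460 − (80 + 89 + 122 + 56) gives (2,2) = 113.
From column 3, 460 − (95 + 71 + 104 + 128) gives (1,3) = 62.
From column 4, 460 − (119 + 68 + 86 + 110) gives (2,4) = 77.
Row 1 must total 460; the given cells sum to 359, so (1,5) = 101.
Row 2: 116 + 113 + 95 + 77 + ? = 460, so (2,5) = 59.

98 80 62 119 101 / 116 113 95 77 59 / 107 89 71 68 125 / 65 122 104 86 83 / 74 56 128 110 92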